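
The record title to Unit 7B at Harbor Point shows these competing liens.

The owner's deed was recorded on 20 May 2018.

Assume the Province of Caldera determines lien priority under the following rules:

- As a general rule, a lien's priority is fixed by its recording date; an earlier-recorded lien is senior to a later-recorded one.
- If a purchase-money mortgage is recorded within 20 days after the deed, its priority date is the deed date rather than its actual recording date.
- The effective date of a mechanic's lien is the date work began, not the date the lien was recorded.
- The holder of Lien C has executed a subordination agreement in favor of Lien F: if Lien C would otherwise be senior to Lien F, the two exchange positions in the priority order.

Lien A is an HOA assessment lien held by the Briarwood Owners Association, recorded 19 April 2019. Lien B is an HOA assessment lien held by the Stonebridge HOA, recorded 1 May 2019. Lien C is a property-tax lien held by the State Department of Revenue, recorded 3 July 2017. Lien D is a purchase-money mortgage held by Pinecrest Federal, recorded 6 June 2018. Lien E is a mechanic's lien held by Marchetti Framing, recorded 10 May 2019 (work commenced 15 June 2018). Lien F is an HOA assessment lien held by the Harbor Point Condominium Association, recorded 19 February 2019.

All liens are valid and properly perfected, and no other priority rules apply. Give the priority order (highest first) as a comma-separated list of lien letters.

Adjusting effective dates: D was recorded within the 20-day window, so its effective date is the deed date 20 May 2018; E relates back to 15 June 2018 (work commenced).
By effective date: C (3 July 2017), D (20 May 2018), E (15 June 2018), F (19 February 2019), A (19 April 2019), B (1 May 2019).
The subordination applies — C was senior to F — so C and F swap.

F, D, E, C, A, B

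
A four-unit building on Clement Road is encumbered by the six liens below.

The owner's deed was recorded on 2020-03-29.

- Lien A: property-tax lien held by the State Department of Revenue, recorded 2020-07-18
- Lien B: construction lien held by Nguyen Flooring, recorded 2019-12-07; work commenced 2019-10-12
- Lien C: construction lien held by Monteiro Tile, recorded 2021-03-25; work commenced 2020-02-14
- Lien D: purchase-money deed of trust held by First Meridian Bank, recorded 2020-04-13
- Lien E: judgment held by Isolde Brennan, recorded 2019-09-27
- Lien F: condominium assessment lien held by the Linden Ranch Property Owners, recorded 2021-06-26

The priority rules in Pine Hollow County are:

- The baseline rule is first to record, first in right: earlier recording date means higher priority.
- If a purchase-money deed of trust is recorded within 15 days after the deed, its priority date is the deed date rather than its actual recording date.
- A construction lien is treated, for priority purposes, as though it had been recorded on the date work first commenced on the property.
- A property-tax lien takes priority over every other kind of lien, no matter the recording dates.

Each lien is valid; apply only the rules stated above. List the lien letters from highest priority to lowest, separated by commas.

Adjusting effective dates: B relates back to 2019-10-12 (work commenced); C's effective date is 2020-02-14, when work began; D was recorded within the 15-day window, so its effective date is the deed date 2020-03-29.
A is a property-tax lien and takes priority over every other lien.
The other liens, earliest effective date first: E (2019-09-27), B (2019-10-12), C (2020-02-14), D (2020-03-29), F (2021-06-26).

A, E, B, C, D, F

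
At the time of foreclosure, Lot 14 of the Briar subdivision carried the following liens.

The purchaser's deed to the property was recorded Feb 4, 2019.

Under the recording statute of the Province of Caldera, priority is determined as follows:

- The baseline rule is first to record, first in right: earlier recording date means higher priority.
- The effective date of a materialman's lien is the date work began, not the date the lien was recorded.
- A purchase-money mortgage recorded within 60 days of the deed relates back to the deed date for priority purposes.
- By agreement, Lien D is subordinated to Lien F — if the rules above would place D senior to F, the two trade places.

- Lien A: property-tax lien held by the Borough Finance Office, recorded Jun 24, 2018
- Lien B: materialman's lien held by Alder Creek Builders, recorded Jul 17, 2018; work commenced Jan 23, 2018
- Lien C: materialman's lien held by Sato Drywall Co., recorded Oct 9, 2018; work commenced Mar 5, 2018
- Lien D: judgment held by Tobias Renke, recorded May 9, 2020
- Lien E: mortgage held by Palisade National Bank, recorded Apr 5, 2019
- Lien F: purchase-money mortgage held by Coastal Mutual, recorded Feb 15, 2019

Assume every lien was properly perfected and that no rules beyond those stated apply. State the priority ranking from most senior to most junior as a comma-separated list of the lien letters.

Effective dates after the stated exceptions: B is treated as recorded Jan 23, 2018, the work-commencement date; C is treated as recorded Mar 5, 2018, the work-commencement date; F was recorded within the 60-day window, so its effective date is the deed date Feb 4, 2019.
Ordering by effective date: B (Jan 23, 2018), C (Mar 5, 2018), A (Jun 24, 2018), F (Feb 4, 2019), E (Apr 5, 2019), D (May 9, 2020).
D is already junior to F, so the subordination agreement changes nothing.

B, C, A, F, E, D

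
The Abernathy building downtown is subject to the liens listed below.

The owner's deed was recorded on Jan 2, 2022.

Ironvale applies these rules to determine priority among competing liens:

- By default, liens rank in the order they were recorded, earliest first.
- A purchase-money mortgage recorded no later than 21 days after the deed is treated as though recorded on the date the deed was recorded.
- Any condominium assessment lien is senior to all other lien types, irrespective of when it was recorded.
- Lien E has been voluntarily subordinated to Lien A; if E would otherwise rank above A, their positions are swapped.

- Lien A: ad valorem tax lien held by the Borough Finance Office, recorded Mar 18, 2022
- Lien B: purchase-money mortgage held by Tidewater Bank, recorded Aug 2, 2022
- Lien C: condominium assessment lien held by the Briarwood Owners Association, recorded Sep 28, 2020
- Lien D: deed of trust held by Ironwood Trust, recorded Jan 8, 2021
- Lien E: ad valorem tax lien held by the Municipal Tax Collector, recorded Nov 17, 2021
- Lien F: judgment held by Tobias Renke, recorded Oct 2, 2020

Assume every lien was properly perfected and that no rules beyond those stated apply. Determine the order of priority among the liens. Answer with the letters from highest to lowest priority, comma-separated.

C, F, D, A, E, B

Effective dates: B was recorded 212 days after the deed, outside the 21-day window, so it keeps its recording date.
C, as a condominium assessment lien, has superpriority and ranks first.
Among the remaining liens, by effective date: F (Oct 2, 2020), D (Jan 8, 2021), E (Nov 17, 2021), A (Mar 18, 2022), B (Aug 2, 2022).
Because E would otherwise rank above A, the subordination swaps them.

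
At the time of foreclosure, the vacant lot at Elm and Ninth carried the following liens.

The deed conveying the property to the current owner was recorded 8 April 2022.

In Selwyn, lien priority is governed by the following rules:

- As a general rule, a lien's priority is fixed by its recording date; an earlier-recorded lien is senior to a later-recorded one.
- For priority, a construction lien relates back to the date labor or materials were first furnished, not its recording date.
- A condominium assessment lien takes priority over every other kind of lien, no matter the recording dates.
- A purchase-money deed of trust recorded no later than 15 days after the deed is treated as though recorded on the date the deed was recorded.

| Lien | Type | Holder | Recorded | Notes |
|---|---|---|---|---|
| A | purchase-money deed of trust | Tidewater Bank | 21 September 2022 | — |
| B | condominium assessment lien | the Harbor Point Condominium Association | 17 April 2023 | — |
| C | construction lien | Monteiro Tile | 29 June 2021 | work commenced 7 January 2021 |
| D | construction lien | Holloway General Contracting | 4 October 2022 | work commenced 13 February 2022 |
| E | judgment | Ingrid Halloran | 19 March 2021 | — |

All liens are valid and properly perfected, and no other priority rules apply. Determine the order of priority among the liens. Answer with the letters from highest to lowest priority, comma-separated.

Effective dates: A missed the 15-day window (166 days after the deed), so its recording date stands; C relates back to 7 January 2021 (work commenced); D's effective date is 13 February 2022, when work began.
B is a condominium assessment lien, so it outranks all other liens regardless of date.
Ordering the rest by effective date: C (7 January 2021), E (19 March 2021), D (13 February 2022), A (21 September 2022).

B, C, E, D, A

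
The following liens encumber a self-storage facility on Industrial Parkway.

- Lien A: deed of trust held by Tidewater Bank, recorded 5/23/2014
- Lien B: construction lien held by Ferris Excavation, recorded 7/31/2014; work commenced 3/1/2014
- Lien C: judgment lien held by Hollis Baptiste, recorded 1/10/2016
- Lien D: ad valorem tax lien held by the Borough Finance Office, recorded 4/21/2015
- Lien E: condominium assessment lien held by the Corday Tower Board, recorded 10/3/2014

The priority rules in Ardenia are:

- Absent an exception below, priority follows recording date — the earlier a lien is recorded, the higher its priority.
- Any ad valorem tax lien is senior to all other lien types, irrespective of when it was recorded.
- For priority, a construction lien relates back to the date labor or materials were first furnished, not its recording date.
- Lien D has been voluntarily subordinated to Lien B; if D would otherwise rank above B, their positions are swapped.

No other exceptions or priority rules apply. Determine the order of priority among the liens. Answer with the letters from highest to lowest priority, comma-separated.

B, D, A, E, C

Effective dates: B relates back to 3/1/2014 (work commenced).
D is an ad valorem tax lien, so it outranks all other liens regardless of date.
Among the remaining liens, by effective date: B (3/1/2014), A (5/23/2014), E (10/3/2014), C (1/10/2016).
Because D would otherwise rank above B, the subordination swaps them.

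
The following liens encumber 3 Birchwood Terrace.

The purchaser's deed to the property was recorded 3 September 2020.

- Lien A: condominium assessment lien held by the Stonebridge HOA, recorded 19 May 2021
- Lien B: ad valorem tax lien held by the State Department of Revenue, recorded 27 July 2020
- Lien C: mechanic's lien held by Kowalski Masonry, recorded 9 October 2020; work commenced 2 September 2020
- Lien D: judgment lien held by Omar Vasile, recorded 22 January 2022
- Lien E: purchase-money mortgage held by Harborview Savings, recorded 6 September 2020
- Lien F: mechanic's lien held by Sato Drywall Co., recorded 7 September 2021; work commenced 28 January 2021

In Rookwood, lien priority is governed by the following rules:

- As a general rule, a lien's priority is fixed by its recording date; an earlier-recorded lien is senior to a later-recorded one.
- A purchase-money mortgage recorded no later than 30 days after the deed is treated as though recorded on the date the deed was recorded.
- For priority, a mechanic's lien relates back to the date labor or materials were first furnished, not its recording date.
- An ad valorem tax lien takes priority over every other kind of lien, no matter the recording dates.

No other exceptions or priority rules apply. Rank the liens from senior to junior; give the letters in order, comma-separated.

B, C, E, F, A, D

Adjusting effective dates: C relates back to 2 September 2020 (work commenced); E's effective date is the deed date, 3 September 2020; F relates back to 28 January 2021 (work commenced).
As an ad valorem tax lien, B is senior to every other lien.
The other liens, earliest effective date first: C (2 September 2020), E (3 September 2020), F (28 January 2021), A (19 May 2021), D (22 January 2022).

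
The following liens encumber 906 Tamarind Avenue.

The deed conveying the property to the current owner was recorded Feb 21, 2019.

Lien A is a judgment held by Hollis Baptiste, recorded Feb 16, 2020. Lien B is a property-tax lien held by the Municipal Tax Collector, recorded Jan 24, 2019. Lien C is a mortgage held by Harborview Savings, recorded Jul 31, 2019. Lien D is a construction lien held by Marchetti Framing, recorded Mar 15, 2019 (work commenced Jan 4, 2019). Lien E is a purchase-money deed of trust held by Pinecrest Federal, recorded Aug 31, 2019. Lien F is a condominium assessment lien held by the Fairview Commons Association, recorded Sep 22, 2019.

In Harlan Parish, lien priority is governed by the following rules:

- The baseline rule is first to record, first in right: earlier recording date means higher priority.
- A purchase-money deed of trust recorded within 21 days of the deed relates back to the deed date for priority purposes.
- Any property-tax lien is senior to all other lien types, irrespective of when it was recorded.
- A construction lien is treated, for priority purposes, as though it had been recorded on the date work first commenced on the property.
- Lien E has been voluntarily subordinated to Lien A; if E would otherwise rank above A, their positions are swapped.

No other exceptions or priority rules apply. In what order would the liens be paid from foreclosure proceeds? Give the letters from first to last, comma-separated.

Adjusting effective dates: D's effective date is Jan 4, 2019, when work began; E missed the 21-day window (191 days after the deed), so its recording date stands.
As a property-tax lien, B is senior to every other lien.
Ordering the rest by effective date: D (Jan 4, 2019), C (Jul 31, 2019), E (Aug 31, 2019), F (Sep 22, 2019), A (Feb 16, 2020).
E would otherwise be senior to A, so under the subordination agreement E and A exchange positions.

B, D, C, A, F, E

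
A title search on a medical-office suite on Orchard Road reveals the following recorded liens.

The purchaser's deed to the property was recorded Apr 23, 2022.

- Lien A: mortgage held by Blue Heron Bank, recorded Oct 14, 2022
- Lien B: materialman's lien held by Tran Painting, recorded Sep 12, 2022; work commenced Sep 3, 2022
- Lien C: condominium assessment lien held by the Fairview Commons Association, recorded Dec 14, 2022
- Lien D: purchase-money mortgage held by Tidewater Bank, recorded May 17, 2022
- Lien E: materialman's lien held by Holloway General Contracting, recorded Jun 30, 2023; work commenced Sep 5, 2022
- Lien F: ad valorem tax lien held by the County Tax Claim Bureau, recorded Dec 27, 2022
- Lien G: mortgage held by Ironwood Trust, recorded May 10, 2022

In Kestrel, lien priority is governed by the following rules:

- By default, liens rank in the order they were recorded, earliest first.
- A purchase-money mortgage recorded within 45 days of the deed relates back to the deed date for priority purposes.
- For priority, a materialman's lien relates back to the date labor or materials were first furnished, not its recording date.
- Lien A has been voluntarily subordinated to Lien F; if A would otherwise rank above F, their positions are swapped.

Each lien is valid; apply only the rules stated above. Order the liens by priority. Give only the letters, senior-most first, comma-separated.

Effective dates after the stated exceptions: B relates back to Sep 3, 2022 (work commenced); D was recorded within the 45-day window, so its effective date is the deed date Apr 23, 2022; E's effective date is Sep 5, 2022, when work began.
Sorted by effective date: D (Apr 23, 2022), G (May 10, 2022), B (Sep 3, 2022), E (Sep 5, 2022), A (Oct 14, 2022), C (Dec 14, 2022), F (Dec 27, 2022).
Because A would otherwise rank above F, the subordination swaps them.

D, G, B, E, F, C, A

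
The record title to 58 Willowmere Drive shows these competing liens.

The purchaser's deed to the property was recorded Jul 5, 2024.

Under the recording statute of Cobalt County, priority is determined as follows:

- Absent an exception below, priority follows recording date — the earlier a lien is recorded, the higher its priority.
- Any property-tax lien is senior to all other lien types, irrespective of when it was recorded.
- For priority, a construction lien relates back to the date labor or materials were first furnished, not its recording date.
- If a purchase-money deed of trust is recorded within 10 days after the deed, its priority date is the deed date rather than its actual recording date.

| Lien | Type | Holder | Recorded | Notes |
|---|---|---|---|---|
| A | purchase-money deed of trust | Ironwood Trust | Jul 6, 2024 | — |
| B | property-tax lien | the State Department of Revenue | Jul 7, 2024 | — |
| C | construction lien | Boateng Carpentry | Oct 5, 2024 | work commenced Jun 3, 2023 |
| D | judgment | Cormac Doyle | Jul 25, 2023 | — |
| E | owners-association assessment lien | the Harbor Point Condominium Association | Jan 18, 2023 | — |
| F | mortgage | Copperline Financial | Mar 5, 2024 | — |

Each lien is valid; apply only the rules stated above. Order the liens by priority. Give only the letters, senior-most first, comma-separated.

Effective dates: A's effective date is the deed date, Jul 5, 2024; C relates back to Jun 3, 2023 (work commenced).
B is a property-tax lien and takes priority over every other lien.
Ordering the rest by effective date: E (Jan 18, 2023), C (Jun 3, 2023), D (Jul 25, 2023), F (Mar 5, 2024), A (Jul 5, 2024).

B, E, C, D, F, A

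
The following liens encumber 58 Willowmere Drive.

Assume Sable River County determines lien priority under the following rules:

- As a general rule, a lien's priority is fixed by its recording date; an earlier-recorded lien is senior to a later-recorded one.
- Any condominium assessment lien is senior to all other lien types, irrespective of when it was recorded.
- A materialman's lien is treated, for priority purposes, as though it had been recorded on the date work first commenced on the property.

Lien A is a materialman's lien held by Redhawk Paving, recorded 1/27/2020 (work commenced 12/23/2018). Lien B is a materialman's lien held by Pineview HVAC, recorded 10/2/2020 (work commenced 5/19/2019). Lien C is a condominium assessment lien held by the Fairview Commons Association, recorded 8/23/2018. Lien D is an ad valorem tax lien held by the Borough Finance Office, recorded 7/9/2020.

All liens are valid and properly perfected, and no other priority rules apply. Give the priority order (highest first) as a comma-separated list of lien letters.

First, effective dates: A relates back to 12/23/2018 (work commenced); B relates back to 5/19/2019 (work commenced).
C is a condominium assessment lien, so it outranks all other liens regardless of date.
Ordering the rest by effective date: A (12/23/2018), B (5/19/2019), D (7/9/2020).

C, A, B, D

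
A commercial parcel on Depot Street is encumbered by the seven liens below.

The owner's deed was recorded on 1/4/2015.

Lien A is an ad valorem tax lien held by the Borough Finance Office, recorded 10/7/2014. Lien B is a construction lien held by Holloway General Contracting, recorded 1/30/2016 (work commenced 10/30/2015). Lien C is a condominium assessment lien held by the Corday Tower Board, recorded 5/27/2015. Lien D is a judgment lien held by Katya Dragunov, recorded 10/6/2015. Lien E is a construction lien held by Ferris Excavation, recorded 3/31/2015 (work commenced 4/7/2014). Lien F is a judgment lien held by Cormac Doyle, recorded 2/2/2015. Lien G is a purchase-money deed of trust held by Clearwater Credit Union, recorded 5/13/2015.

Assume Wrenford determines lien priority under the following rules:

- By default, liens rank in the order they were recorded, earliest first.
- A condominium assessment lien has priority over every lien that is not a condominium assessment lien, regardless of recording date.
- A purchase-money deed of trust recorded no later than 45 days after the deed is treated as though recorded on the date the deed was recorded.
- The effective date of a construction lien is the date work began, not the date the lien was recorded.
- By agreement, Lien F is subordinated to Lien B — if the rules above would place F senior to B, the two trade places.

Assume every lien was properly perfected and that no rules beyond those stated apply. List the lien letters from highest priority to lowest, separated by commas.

C, E, A, B, G, D, F

Effective dates after the stated exceptions: B is treated as recorded 10/30/2015, the work-commencement date; E is treated as recorded 4/7/2014, the work-commencement date; G was recorded 129 days after the deed, outside the 45-day window, so it keeps its recording date.
As a condominium assessment lien, C is senior to every other lien.
Remaining liens by effective date: E (4/7/2014), A (10/7/2014), F (2/2/2015), G (5/13/2015), D (10/6/2015), B (10/30/2015).
F is senior to B before the subordination, so the two trade places.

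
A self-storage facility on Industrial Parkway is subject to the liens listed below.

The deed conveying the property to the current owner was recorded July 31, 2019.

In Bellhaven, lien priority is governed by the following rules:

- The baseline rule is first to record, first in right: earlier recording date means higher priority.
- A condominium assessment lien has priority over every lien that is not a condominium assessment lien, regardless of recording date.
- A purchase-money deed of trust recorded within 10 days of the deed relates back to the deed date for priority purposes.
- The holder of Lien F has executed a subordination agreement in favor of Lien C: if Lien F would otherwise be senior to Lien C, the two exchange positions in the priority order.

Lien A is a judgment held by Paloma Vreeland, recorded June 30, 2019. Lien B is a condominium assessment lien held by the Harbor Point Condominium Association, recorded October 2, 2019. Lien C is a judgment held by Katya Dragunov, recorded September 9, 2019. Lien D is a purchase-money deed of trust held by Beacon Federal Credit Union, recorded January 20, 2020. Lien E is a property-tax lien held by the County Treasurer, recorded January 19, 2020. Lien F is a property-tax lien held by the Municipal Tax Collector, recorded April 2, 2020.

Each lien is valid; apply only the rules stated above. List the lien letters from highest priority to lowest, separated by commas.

B, A, C, E, D, F

Adjusting effective dates: D was recorded 173 days after the deed — beyond 10 days — so no relation-back applies.
B is a condominium assessment lien and takes priority over every other lien.
The other liens, earliest effective date first: A (June 30, 2019), C (September 9, 2019), E (January 19, 2020), D (January 20, 2020), F (April 2, 2020).
Since F is not senior to C, the subordination leaves the order unchanged.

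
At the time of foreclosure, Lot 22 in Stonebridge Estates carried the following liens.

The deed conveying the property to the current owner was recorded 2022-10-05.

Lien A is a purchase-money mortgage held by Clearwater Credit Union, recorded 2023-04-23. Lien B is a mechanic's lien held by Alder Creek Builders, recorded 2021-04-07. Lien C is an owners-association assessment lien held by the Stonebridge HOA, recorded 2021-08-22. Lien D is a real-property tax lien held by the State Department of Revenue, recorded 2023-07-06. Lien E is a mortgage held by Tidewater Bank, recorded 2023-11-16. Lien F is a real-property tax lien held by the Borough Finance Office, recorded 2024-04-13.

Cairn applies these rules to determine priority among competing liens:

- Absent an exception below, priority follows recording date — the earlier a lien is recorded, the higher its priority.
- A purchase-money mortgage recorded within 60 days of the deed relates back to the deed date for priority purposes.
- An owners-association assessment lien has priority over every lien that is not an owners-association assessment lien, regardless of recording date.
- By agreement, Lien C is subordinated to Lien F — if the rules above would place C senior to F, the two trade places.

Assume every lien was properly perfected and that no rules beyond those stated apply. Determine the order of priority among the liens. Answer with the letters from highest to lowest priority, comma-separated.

F, B, A, D, E, C

Effective dates: A was recorded 200 days after the deed, outside the 60-day window, so it keeps its recording date.
C is an owners-association assessment lien and takes priority over every other lien.
The other liens, earliest effective date first: B (2021-04-07), A (2023-04-23), D (2023-07-06), E (2023-11-16), F (2024-04-13).
C is senior to F before the subordination, so the two trade places.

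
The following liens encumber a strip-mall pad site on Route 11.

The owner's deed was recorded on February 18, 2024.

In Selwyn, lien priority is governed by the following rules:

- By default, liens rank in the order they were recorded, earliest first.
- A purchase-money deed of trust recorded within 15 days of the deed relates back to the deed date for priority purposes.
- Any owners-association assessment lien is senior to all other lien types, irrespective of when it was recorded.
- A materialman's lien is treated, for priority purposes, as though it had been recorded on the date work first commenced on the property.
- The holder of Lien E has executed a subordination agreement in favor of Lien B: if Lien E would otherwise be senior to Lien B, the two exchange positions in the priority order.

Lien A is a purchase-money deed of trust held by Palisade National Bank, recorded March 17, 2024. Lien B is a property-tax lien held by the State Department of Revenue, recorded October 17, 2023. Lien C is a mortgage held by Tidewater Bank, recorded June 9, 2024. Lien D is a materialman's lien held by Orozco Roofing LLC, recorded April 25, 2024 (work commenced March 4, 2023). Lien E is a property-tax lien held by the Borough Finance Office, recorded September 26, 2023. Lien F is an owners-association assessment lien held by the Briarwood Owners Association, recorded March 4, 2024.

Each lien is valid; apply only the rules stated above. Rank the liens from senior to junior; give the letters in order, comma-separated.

First, effective dates: A was recorded 28 days after the deed, outside the 15-day window, so it keeps its recording date; D is treated as recorded March 4, 2023, the work-commencement date.
F, as an owners-association assessment lien, has superpriority and ranks first.
Ordering the rest by effective date: D (March 4, 2023), E (September 26, 2023), B (October 17, 2023), A (March 17, 2024), C (June 9, 2024).
Because E would otherwise rank above B, the subordination swaps them.

F, D, B, E, A, C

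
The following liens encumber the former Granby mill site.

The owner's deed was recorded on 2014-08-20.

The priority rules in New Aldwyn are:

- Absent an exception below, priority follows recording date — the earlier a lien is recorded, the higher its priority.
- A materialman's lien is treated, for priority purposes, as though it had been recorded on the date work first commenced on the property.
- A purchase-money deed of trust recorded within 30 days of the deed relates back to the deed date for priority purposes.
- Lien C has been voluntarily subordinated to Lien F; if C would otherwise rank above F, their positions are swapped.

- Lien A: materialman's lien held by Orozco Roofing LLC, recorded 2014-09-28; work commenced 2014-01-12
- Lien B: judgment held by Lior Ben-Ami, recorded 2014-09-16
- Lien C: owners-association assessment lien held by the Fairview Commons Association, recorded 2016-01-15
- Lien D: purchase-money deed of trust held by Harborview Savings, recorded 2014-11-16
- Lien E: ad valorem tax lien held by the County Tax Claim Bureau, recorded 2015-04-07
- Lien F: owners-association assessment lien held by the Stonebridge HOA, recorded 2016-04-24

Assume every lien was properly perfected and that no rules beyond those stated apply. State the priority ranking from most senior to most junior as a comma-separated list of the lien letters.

A, B, D, E, F, C

Effective dates: A relates back to 2014-01-12 (work commenced); D was recorded 88 days after the deed, outside the 30-day window, so it keeps its recording date.
By effective date: A (2014-01-12), B (2014-09-16), D (2014-11-16), E (2015-04-07), C (2016-01-15), F (2016-04-24).
C would otherwise be senior to F, so under the subordination agreement C and F exchange positions.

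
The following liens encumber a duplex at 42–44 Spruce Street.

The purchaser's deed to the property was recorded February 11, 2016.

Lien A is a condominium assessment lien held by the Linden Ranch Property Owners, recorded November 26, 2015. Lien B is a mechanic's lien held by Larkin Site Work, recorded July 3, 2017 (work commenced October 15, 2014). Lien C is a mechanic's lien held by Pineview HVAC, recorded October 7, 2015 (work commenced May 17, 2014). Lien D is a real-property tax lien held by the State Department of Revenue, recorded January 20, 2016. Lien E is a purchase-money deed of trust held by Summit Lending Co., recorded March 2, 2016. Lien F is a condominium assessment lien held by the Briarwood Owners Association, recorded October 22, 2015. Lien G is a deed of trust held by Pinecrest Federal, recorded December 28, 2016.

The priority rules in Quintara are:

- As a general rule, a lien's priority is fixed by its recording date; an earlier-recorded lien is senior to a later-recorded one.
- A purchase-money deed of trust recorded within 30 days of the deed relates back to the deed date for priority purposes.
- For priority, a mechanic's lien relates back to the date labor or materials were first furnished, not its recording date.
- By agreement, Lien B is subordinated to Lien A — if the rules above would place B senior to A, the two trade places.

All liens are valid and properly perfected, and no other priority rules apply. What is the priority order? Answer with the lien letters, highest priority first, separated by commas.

C, A, F, B, D, E, G

Effective dates after the stated exceptions: B is treated as recorded October 15, 2014, the work-commencement date; C's effective date is May 17, 2014, when work began; E was recorded within the 30-day window, so its effective date is the deed date February 11, 2016.
By effective date: C (May 17, 2014), B (October 15, 2014), F (October 22, 2015), A (November 26, 2015), D (January 20, 2016), E (February 11, 2016), G (December 28, 2016).
B is senior to A before the subordination, so the two trade places.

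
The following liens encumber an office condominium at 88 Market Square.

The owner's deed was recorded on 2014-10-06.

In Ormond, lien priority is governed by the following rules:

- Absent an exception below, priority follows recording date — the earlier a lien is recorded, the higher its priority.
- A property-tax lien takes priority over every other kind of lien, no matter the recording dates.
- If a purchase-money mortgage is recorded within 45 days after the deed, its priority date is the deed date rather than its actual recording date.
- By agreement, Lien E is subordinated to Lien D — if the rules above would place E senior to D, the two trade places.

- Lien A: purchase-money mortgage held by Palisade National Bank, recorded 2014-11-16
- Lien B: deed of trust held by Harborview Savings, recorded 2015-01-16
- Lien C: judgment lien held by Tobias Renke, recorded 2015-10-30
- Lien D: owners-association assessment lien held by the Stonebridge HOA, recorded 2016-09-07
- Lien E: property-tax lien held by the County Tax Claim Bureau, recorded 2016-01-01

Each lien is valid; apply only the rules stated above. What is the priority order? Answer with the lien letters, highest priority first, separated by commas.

D, A, B, C, E

Adjusting effective dates: A relates back to the deed date 2014-10-06.
E is a property-tax lien and takes priority over every other lien.
Ordering the rest by effective date: A (2014-10-06), B (2015-01-16), C (2015-10-30), D (2016-09-07).
E is senior to D before the subordination, so the two trade places.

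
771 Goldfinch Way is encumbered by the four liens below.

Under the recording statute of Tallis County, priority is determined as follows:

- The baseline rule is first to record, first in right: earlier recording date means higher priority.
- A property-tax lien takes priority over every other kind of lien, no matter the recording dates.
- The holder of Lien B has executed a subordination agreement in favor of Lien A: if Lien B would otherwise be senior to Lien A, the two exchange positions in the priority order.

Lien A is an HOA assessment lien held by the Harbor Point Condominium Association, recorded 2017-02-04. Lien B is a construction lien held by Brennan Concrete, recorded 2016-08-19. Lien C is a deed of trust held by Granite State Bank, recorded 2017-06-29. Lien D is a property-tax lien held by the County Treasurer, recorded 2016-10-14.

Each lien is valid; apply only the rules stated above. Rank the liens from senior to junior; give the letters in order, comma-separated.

D, A, B, C

D is a property-tax lien, so it outranks all other liens regardless of date.
Remaining liens by effective date: B (2016-08-19), A (2017-02-04), C (2017-06-29).
B is senior to A before the subordination, so the two trade places.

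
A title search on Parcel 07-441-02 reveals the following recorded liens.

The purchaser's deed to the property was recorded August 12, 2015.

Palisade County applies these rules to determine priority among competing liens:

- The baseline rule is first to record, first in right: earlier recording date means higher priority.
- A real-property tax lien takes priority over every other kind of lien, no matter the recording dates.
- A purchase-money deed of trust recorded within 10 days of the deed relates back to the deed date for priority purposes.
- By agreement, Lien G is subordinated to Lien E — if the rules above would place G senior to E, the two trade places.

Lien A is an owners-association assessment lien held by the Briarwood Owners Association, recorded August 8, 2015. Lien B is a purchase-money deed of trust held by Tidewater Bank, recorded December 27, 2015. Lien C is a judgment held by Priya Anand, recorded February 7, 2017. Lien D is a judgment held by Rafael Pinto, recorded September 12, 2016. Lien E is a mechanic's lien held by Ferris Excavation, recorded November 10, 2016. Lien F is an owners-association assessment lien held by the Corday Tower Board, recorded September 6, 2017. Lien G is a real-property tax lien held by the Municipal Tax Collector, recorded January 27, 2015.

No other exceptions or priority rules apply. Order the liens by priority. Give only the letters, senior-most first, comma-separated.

Effective dates after the stated exceptions: B was recorded 137 days after the deed — beyond 10 days — so no relation-back applies.
As a real-property tax lien, G is senior to every other lien.
Among the remaining liens, by effective date: A (August 8, 2015), B (December 27, 2015), D (September 12, 2016), E (November 10, 2016), C (February 7, 2017), F (September 6, 2017).
G is senior to E before the subordination, so the two trade places.

E, A, B, D, G, C, F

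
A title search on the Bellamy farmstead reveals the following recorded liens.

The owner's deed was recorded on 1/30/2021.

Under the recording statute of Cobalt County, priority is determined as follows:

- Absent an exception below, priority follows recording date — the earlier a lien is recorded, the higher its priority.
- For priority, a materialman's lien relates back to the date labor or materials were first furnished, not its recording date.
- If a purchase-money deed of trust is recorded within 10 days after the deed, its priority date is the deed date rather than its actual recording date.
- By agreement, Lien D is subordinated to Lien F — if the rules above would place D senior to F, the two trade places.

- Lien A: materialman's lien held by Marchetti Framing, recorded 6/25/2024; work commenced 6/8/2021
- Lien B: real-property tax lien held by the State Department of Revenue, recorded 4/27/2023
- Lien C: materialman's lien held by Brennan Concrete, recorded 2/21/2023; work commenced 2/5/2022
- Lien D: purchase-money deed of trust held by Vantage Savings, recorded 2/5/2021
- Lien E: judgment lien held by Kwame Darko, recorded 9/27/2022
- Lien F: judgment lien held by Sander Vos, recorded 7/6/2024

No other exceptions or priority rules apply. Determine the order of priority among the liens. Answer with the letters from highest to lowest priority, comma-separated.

F, A, C, E, B, D

First, effective dates: A is treated as recorded 6/8/2021, the work-commencement date; C is treated as recorded 2/5/2022, the work-commencement date; D relates back to the deed date 1/30/2021.
By effective date: D (1/30/2021), A (6/8/2021), C (2/5/2022), E (9/27/2022), B (4/27/2023), F (7/6/2024).
The subordination applies — D was senior to F — so D and F swap.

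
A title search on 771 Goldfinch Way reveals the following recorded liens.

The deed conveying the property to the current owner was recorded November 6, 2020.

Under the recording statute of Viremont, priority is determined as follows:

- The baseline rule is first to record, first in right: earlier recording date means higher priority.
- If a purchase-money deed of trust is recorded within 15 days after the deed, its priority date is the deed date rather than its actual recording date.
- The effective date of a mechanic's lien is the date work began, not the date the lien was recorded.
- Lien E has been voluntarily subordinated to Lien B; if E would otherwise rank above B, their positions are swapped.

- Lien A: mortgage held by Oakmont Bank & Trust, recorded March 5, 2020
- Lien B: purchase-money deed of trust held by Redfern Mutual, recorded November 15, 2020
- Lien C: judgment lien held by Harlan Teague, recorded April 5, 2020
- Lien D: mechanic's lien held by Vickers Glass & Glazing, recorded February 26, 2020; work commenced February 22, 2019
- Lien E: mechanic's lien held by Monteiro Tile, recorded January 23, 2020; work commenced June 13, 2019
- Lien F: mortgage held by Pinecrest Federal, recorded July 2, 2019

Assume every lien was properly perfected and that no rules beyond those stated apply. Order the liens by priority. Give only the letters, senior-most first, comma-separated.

D, B, F, A, C, E

Effective dates: B was recorded within the 15-day window, so its effective date is the deed date November 6, 2020; D relates back to February 22, 2019 (work commenced); E's effective date is June 13, 2019, when work began.
Ordering by effective date: D (February 22, 2019), E (June 13, 2019), F (July 2, 2019), A (March 5, 2020), C (April 5, 2020), B (November 6, 2020).
E is senior to B before the subordination, so the two trade places.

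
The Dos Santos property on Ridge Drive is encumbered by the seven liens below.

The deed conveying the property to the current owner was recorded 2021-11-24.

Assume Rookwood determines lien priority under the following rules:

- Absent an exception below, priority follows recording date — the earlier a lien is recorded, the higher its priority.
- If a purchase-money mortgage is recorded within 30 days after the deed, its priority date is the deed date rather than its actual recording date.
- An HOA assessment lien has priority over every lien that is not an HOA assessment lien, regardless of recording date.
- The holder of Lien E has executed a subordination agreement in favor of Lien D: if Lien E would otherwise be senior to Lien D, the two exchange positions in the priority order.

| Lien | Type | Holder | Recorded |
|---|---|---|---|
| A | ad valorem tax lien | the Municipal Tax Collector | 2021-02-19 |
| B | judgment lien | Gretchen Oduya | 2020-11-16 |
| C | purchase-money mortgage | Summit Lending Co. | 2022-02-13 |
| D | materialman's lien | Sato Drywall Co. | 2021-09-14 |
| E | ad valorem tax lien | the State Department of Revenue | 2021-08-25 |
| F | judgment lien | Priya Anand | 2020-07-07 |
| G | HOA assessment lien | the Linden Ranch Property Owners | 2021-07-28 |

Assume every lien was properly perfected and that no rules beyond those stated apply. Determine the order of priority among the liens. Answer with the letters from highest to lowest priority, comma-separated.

First, effective dates: C missed the 30-day window (81 days after the deed), so its recording date stands.
As an HOA assessment lien, G is senior to every other lien.
Remaining liens by effective date: F (2020-07-07), B (2020-11-16), A (2021-02-19), E (2021-08-25), D (2021-09-14), C (2022-02-13).
Because E would otherwise rank above D, the subordination swaps them.

G, F, B, A, D, E, C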